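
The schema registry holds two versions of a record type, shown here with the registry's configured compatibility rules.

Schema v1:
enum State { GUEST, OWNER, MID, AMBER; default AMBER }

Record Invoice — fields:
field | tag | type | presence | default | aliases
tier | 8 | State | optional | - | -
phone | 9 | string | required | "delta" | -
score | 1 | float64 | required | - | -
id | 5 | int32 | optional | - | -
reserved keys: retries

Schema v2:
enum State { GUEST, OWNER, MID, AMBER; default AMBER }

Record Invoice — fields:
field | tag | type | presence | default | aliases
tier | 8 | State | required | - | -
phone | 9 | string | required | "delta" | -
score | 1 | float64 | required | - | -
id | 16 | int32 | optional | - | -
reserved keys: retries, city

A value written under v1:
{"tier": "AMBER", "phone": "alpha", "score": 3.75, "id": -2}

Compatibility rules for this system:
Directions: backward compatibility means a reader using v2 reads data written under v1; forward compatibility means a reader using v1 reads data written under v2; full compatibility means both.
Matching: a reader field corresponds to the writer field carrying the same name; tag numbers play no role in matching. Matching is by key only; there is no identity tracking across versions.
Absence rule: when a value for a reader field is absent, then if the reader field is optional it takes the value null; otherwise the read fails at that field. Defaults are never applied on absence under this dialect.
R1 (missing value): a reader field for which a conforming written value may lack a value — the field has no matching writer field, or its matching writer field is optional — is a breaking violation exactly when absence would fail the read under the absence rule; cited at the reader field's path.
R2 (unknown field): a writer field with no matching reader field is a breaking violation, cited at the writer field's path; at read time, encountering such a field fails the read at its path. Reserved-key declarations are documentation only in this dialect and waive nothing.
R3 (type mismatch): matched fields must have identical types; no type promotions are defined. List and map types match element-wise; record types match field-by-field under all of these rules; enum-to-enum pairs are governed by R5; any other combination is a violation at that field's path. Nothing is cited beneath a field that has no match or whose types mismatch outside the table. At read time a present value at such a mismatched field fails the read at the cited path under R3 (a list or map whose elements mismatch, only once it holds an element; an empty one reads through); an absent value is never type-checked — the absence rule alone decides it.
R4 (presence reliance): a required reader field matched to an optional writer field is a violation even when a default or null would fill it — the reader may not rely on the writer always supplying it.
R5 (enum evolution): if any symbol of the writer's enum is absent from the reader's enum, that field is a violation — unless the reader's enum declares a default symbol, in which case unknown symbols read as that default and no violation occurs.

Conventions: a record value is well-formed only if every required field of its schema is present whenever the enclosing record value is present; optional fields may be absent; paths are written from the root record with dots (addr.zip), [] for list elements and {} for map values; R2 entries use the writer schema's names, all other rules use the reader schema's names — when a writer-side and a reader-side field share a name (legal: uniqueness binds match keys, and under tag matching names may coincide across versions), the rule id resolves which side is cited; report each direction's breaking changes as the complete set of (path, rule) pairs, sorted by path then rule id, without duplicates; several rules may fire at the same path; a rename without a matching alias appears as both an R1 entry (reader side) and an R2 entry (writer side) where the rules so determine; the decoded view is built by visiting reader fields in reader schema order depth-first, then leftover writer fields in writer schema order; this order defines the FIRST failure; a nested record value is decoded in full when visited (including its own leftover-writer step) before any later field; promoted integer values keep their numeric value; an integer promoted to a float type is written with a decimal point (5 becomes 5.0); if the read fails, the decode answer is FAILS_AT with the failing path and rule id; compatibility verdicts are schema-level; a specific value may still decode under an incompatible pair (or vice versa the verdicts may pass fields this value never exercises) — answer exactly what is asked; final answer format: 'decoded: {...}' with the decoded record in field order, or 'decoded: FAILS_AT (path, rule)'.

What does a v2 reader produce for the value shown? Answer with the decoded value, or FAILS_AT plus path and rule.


decoded: {"tier": "AMBER", "phone": "alpha", "score": 3.75, "id": -2}

in Invoice below, arrows point writer -> reader
migrating the Invoice value to v2:
  tier := "AMBER"
  phone := "alpha"
  score := 3.75
  id := -2
  => decoded: {"tier": "AMBER", "phone": "alpha", "score": 3.75, "id": -2}
the rest of the Invoice diff is inert for this question:
  field id in record Invoice: tag 5 changed to 16 -> triggers nothing under the printed rules; the Invoice answer is the same either way
  field tier in record Invoice: optional changed to required -> affects the rule determinations only; this particular Invoice value decodes identically


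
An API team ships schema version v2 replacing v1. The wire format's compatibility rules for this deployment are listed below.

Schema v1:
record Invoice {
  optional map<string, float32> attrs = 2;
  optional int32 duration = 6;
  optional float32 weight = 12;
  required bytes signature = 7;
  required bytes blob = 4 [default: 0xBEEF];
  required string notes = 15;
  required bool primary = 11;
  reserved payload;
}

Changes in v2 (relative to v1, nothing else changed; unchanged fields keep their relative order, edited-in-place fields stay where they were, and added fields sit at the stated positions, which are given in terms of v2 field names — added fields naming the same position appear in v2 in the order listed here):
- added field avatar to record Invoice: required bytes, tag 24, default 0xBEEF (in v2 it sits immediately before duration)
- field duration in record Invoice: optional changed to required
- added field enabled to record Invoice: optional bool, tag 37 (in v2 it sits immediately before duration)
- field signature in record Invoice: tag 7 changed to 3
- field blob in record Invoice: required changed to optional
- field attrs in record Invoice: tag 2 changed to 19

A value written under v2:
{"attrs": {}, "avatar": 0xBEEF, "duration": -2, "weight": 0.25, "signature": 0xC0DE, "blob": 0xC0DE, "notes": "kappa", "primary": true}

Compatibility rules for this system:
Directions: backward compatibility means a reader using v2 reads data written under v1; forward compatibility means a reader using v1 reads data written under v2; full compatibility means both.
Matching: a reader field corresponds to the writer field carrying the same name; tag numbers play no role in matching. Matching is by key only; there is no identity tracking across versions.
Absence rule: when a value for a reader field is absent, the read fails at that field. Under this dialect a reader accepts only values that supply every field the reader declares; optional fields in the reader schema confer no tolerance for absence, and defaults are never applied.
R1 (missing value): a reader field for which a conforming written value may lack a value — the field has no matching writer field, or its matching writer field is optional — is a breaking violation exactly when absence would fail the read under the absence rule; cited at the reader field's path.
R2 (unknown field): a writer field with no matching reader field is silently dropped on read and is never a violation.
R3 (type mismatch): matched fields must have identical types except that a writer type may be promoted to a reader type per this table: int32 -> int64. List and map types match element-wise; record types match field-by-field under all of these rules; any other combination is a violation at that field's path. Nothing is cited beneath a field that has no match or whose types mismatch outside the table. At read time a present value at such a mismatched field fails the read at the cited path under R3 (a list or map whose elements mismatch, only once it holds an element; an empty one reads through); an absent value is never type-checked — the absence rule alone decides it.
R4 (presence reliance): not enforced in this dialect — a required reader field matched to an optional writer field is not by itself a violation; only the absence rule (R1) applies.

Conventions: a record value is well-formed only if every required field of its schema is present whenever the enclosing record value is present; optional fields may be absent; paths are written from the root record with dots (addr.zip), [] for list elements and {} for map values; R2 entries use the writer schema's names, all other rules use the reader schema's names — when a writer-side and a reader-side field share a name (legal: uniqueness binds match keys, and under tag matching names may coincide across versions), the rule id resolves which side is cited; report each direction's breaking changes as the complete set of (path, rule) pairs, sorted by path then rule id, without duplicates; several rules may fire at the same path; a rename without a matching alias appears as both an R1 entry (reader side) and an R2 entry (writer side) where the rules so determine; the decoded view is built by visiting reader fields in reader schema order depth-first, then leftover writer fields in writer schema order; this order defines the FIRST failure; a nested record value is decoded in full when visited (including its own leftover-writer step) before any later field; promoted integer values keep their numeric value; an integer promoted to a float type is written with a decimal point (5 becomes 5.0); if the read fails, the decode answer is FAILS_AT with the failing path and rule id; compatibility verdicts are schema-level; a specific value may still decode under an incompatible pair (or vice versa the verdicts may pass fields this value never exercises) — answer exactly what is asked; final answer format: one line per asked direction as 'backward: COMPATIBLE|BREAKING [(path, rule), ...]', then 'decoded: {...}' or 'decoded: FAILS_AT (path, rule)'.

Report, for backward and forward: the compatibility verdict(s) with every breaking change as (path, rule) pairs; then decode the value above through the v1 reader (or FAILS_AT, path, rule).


the writer's type comes first in each Invoice pair
backward on Invoice — v2 reading data written by v1:
  writer optional, map<string, float32> -> map<string, float32>: reader attrs maps from writer attrs
  avatar has no writer counterpart
  enabled has no writer counterpart
  writer optional, int32 -> int32: reader duration maps from writer duration
  writer optional, float32 -> float32: reader weight maps from writer weight
  writer required, bytes -> bytes: reader signature maps from writer signature
  writer required, bytes -> bytes: reader blob maps from writer blob
  writer required, string -> string: reader notes maps from writer notes
  writer required, bool -> bool: reader primary maps from writer primary
  violation R1 at attrs
  violation R1 at avatar
  violation R1 at duration
  violation R1 at enabled
  violation R1 at weight
  => 5 violation(s): backward is BREAKING for Invoice
forward on Invoice — v1 reading data written by v2:
  writer optional, map<string, float32> -> map<string, float32>: reader attrs maps from writer attrs
  writer required, int32 -> int32: reader duration maps from writer duration
  writer optional, float32 -> float32: reader weight maps from writer weight
  writer required, bytes -> bytes: reader signature maps from writer signature
  writer optional, bytes -> bytes: reader blob maps from writer blob
  writer required, string -> string: reader notes maps from writer notes
  writer required, bool -> bool: reader primary maps from writer primary
  writer field avatar has no reader counterpart
  writer field enabled has no reader counterpart
  violation R1 at attrs
  violation R1 at blob
  violation R1 at weight
  => 3 violation(s): forward is BREAKING for Invoice
decode (reader v1):
  attrs := {}
  duration := -2
  weight := 0.25
  signature := 0xC0DE
  blob := 0xC0DE
  notes := "kappa"
  primary := true
  writer avatar: no reader field; dropped
  => decoded: {"attrs": {}, "duration": -2, "weight": 0.25, "signature": 0xC0DE, "blob": 0xC0DE, "notes": "kappa", "primary": true}

backward: BREAKING [(attrs, R1), (avatar, R1), (duration, R1), (enabled, R1), (weight, R1)]; forward: BREAKING [(attrs, R1), (blob, R1), (weight, R1)]; decoded: {"attrs": {}, "duration": -2, "weight": 0.25, "signature": 0xC0DE, "blob": 0xC0DE, "notes": "kappa", "primary": true}


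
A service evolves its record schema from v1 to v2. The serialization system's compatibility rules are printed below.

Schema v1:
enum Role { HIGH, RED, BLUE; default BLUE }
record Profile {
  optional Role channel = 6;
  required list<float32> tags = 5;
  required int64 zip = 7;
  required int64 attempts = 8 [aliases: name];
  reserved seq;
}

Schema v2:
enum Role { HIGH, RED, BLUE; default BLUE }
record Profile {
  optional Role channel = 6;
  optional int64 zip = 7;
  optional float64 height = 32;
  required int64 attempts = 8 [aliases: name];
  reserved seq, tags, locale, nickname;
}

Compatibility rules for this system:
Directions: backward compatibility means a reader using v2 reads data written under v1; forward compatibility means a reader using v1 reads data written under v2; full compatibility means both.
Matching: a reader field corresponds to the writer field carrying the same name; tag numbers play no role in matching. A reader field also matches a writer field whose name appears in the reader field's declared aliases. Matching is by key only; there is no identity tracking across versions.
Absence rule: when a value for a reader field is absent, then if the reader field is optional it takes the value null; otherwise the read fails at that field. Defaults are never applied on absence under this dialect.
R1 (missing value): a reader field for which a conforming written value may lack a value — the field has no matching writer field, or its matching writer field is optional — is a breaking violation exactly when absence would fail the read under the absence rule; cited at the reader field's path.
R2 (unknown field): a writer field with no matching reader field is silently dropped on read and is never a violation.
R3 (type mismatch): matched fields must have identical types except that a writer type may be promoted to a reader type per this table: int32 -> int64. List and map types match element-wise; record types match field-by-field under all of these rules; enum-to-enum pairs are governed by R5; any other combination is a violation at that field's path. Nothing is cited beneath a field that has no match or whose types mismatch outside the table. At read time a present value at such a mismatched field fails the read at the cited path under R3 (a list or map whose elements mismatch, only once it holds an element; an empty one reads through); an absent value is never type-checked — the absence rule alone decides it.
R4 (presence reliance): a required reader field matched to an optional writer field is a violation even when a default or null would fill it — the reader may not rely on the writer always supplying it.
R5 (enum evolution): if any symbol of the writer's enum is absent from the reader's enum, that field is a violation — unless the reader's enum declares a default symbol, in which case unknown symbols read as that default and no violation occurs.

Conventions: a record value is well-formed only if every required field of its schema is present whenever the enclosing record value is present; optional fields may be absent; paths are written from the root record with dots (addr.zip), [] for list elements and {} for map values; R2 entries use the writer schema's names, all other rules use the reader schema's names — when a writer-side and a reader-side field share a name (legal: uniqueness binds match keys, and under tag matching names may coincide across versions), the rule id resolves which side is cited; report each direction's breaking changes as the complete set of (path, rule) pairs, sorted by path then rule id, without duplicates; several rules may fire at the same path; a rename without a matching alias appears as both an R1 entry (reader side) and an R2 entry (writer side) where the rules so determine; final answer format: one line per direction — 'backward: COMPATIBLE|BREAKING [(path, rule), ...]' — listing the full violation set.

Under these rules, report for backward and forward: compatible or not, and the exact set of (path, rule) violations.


each type pair in Profile: writer, then reader
backward on Profile — v2 reading data written by v1:
  channel: paired with writer channel (Role -> Role; writer optional)
  zip: paired with writer zip (int64 -> int64; writer required)
  no writer field matches reader height
  attempts: paired with writer attempts (int64 -> int64; writer required)
  writer tags: unknown to reader
  nothing fires on Profile: backward is COMPATIBLE
forward on Profile — v1 reading data written by v2:
  channel: paired with writer channel (Role -> Role; writer optional)
  no writer field matches reader tags
  zip: paired with writer zip (int64 -> int64; writer optional)
  attempts: paired with writer attempts (int64 -> int64; writer required)
  writer height: unknown to reader
  rule R1 violated at tags
  rule R1 violated at zip
  rule R4 violated at zip
  => 3 violation(s): forward is BREAKING for Profile

backward: COMPATIBLE []; forward: BREAKING [(tags, R1), (zip, R1), (zip, R4)]


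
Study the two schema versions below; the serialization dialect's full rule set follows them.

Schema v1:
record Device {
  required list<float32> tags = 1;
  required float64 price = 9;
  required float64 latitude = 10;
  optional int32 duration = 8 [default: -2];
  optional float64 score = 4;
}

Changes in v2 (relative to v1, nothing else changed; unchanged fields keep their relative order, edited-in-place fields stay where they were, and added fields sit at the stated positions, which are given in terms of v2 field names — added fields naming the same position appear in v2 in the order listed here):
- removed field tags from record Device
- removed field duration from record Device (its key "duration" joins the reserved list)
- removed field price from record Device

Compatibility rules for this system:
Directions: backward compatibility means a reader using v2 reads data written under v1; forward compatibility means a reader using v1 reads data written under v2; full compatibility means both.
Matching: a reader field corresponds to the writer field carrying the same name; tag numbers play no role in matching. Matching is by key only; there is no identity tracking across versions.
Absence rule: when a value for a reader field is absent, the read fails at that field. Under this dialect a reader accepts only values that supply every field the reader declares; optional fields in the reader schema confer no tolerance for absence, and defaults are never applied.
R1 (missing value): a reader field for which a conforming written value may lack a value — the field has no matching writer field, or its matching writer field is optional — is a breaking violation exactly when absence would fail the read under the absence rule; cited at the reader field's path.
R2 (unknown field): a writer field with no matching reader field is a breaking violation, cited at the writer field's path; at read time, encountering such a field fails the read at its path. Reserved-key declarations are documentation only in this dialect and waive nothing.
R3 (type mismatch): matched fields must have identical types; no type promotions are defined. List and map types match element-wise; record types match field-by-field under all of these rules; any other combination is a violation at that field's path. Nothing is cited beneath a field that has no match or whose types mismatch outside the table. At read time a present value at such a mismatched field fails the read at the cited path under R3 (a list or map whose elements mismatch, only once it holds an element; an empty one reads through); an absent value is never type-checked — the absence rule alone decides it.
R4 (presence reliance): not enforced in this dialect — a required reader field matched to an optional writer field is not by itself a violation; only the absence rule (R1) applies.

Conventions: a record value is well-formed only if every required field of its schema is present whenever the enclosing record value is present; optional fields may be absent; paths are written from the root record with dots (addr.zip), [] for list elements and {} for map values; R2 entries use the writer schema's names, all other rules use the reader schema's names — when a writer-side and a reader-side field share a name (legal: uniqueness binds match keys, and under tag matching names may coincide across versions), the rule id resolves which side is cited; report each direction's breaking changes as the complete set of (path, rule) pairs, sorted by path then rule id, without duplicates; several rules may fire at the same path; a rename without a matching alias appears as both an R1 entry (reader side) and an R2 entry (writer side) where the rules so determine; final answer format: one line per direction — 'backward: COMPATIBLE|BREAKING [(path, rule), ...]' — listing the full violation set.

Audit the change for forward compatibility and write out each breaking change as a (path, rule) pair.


forward: BREAKING [(duration, R1), (price, R1), (score, R1), (tags, R1)]

the writer's type comes first in each Device pair
forward analysis of Device with v1 as reader and v2 as writer:
  tags: no writer match
  price: no writer match
  latitude <- latitude (float64 -> float64, writer required)
  duration: no writer match
  score <- score (float64 -> float64, writer optional)
  R1 fires at duration
  R1 fires at price
  R1 fires at score
  R1 fires at tags
  forward on Device therefore BREAKING (4)
remaining Device differences; none change what is asked:
  removed field duration from record Device (its key "duration" joins the reserved list) -> fires only in the backward direction of Device, which is not asked here


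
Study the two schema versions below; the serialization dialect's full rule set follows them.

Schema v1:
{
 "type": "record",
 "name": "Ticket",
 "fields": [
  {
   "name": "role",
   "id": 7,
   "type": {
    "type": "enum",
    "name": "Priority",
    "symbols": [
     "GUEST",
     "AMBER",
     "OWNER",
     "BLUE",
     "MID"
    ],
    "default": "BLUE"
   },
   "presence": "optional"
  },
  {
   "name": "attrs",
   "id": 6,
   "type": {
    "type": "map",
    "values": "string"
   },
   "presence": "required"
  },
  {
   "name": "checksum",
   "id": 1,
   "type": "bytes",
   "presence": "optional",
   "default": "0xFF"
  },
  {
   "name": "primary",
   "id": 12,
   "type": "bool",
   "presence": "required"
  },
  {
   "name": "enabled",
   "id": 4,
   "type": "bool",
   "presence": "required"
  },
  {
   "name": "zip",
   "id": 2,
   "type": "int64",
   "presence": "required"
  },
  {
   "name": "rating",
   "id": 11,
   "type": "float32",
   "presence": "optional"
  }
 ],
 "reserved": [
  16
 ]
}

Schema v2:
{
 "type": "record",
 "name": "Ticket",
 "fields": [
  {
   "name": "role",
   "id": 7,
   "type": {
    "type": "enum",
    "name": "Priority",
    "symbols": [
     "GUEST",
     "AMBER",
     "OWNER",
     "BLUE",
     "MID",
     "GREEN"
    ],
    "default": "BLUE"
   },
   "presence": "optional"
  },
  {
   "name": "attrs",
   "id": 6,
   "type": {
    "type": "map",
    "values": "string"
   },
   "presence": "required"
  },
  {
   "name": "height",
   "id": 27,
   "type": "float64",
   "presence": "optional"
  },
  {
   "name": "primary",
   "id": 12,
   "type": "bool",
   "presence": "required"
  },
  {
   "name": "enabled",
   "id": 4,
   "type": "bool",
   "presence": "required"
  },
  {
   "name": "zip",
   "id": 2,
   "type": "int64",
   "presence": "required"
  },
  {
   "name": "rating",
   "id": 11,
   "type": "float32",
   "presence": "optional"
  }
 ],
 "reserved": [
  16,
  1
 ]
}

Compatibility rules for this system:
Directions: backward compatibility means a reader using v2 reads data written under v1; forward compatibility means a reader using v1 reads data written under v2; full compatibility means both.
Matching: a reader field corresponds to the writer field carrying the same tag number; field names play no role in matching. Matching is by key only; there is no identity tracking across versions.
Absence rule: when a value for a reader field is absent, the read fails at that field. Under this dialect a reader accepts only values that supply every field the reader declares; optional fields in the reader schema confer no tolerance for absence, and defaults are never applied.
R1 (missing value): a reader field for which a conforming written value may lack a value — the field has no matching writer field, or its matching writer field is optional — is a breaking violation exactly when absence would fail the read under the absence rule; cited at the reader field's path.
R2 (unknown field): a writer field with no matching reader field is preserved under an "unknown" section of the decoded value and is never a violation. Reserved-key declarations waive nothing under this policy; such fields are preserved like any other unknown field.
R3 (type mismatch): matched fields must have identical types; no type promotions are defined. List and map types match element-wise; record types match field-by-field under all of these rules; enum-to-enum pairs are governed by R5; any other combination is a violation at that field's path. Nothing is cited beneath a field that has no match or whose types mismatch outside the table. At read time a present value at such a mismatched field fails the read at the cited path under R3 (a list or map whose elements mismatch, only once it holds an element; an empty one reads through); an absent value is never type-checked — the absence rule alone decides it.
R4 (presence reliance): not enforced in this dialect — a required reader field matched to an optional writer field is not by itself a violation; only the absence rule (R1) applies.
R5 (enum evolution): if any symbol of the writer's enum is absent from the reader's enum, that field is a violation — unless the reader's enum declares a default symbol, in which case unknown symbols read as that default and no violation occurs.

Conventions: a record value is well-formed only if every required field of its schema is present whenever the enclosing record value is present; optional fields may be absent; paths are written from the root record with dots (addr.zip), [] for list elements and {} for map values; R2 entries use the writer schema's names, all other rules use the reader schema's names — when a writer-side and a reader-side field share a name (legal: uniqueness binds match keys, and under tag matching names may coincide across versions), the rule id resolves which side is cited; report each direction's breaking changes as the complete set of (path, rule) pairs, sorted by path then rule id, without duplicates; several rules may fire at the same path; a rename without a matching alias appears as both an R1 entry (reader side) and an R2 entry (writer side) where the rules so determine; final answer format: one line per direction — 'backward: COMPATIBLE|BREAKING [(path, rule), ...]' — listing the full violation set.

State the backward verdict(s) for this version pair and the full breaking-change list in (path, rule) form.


each type pair in Ticket: writer, then reader
checking backward for Ticket: reader v2 against writer v1:
  role: paired with writer role (Priority -> Priority; writer optional)
  attrs: paired with writer attrs (map<string, string> -> map<string, string>; writer required)
  height: no writer match
  primary: paired with writer primary (bool -> bool; writer required)
  enabled: paired with writer enabled (bool -> bool; writer required)
  zip: paired with writer zip (int64 -> int64; writer required)
  rating: paired with writer rating (float32 -> float32; writer optional)
  writer checksum: unknown to reader
  R1 fires at height
  R1 fires at rating
  R1 fires at role
  backward on Ticket therefore BREAKING (3)
the rest of the Ticket diff is inert for this question:
  enum Priority (field role in record Ticket): symbol GREEN added -> fires no rule on Ticket, leaving the asked answer as it is

backward: BREAKING [(height, R1), (rating, R1), (role, R1)]


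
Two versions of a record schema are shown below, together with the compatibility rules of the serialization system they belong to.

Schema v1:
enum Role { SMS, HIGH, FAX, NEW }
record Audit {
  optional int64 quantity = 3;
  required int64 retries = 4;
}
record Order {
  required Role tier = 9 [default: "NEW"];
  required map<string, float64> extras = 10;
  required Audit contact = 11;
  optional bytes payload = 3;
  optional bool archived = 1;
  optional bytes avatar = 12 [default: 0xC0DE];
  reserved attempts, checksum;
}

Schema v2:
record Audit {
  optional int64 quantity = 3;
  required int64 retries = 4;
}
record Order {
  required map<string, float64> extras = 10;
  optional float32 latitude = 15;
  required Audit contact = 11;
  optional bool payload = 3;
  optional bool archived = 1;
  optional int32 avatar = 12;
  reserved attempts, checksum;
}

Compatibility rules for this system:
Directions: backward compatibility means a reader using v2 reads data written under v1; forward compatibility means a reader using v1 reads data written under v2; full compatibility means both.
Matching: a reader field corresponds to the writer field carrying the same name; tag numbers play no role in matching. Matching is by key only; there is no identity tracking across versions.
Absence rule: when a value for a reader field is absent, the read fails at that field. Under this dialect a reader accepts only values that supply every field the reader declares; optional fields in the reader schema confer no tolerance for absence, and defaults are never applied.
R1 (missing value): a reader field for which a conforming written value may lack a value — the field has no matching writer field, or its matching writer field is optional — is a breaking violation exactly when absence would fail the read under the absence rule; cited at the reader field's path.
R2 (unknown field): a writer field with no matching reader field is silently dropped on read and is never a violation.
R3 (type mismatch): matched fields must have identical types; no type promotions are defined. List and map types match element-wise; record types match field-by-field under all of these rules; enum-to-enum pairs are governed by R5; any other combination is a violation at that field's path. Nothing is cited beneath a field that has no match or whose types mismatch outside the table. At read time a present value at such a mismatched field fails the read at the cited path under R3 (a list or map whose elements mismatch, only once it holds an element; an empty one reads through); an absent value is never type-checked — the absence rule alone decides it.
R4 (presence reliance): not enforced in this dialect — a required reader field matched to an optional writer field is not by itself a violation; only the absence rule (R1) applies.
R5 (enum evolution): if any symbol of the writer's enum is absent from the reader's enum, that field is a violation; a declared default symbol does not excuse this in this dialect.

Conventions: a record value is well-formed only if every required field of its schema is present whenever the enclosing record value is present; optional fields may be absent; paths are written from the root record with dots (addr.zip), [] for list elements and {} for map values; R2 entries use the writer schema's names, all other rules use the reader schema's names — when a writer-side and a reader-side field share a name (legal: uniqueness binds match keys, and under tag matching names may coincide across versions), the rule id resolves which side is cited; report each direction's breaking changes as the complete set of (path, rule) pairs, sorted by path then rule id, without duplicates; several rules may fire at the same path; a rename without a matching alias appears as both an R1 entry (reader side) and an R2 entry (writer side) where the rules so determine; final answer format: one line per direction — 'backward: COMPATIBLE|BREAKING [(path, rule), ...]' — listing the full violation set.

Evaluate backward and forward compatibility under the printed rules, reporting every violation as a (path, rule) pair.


backward: BREAKING [(archived, R1), (avatar, R1), (avatar, R3), (contact.quantity, R1), (latitude, R1), (payload, R1), (payload, R3)]; forward: BREAKING [(archived, R1), (avatar, R1), (avatar, R3), (contact.quantity, R1), (payload, R1), (payload, R3), (tier, R1)]

arrows below run writer -> reader for Order
checking backward for Order: reader v2 against writer v1:
  extras <- extras (map<string, float64> -> map<string, float64>, writer required)
  no writer field matches reader latitude
  contact <- contact (Audit -> Audit, writer required)
  payload <- payload (bytes -> bool, writer optional)
  archived <- archived (bool -> bool, writer optional)
  avatar <- avatar (bytes -> int32, writer optional)
  writer field tier has no reader counterpart
  contact.quantity <- contact.quantity (int64 -> int64, writer optional)
  contact.retries <- contact.retries (int64 -> int64, writer required)
  breaking: (archived, R1)
  breaking: (avatar, R1)
  breaking: (avatar, R3)
  breaking: (contact.quantity, R1)
  breaking: (latitude, R1)
  breaking: (payload, R1)
  breaking: (payload, R3)
  => backward verdict for Order: BREAKING, 7 violation(s)
checking forward for Order: reader v1 against writer v2:
  no writer field matches reader tier
  extras <- extras (map<string, float64> -> map<string, float64>, writer required)
  contact <- contact (Audit -> Audit, writer required)
  payload <- payload (bool -> bytes, writer optional)
  archived <- archived (bool -> bool, writer optional)
  avatar <- avatar (int32 -> bytes, writer optional)
  writer field latitude has no reader counterpart
  contact.quantity <- contact.quantity (int64 -> int64, writer optional)
  contact.retries <- contact.retries (int64 -> int64, writer required)
  breaking: (archived, R1)
  breaking: (avatar, R1)
  breaking: (avatar, R3)
  breaking: (contact.quantity, R1)
  breaking: (payload, R1)
  breaking: (payload, R3)
  breaking: (tier, R1)
  => forward verdict for Order: BREAKING, 7 violation(s)


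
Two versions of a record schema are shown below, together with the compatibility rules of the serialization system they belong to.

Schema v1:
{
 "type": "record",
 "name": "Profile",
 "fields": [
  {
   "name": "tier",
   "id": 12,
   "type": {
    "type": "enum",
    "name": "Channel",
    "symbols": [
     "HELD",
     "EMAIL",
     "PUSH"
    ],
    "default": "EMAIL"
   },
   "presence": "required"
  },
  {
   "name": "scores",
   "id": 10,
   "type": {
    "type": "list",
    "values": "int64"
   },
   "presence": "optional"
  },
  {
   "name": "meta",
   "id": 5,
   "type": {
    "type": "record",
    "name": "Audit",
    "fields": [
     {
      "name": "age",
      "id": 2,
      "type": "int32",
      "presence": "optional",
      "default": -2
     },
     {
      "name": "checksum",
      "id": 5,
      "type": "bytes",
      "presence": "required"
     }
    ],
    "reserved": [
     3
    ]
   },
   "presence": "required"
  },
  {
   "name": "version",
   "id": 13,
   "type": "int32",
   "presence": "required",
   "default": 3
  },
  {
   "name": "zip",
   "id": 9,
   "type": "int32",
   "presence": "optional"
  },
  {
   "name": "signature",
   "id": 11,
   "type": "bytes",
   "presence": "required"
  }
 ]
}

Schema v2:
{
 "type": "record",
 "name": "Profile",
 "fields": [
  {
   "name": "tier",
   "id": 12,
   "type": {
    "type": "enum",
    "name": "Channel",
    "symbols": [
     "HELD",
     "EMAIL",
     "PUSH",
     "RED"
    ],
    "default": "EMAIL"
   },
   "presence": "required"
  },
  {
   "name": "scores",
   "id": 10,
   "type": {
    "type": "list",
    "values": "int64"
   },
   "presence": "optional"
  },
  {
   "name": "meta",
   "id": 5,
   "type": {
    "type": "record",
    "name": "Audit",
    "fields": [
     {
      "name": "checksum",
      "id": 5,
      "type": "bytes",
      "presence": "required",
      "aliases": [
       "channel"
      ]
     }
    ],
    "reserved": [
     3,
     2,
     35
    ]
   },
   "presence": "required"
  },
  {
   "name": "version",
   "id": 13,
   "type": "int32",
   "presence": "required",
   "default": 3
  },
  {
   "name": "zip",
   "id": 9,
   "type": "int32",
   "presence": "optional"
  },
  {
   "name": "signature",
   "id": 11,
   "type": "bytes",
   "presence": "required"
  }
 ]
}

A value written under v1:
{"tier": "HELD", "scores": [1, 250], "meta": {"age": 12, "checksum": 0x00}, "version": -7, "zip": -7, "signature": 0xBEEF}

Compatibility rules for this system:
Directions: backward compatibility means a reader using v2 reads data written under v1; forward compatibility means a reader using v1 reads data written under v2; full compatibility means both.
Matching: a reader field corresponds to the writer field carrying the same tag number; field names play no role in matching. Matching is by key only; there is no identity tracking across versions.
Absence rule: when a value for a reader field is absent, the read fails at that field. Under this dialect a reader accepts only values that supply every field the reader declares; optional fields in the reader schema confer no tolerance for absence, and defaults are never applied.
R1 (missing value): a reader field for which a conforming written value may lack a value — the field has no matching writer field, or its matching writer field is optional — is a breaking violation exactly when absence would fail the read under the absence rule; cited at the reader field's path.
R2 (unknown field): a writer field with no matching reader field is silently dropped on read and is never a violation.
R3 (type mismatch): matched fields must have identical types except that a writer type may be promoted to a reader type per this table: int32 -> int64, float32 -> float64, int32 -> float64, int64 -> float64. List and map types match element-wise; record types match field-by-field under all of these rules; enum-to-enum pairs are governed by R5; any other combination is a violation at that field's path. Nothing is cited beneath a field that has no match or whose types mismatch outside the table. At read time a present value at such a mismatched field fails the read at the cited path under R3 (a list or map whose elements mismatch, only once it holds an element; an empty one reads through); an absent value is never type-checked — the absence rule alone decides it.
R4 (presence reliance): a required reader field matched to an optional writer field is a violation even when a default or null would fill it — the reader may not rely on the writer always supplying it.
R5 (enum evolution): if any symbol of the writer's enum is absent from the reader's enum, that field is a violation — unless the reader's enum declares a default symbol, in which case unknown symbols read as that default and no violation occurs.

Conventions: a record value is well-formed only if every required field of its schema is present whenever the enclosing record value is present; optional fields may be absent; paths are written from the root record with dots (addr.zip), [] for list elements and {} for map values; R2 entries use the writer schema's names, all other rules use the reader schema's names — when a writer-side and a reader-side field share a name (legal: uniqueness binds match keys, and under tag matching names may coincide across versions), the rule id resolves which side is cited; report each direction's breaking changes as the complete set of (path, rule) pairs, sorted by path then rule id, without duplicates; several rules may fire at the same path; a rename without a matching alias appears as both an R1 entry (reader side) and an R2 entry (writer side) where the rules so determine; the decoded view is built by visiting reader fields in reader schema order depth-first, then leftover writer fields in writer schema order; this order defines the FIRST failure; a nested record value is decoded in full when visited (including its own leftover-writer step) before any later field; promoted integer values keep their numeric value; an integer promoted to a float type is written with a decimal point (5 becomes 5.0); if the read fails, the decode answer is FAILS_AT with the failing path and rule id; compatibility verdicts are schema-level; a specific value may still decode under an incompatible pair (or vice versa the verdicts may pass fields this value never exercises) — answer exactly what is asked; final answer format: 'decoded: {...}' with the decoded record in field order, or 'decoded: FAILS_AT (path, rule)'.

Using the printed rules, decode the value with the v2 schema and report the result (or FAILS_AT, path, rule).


decoded: {"tier": "HELD", "scores": [1, 250], "meta": {"checksum": 0x00}, "version": -7, "zip": -7, "signature": 0xBEEF}

in Profile below, arrows point writer -> reader
decoding the Profile value with the v2 reader:
  tier := "HELD"
  scores := [1, 250]
  meta.checksum := 0x00
  writer meta.age: unknown -> dropped
  version := -7
  zip := -7
  signature := 0xBEEF
  => decoded: {"tier": "HELD", "scores": [1, 250], "meta": {"checksum": 0x00}, "version": -7, "zip": -7, "signature": 0xBEEF}
checking off the Profile differences that do not matter here:
  enum Channel (field tier in record Profile): symbol RED added -> fires no rule on Profile under this dialect and leaves the result unchanged
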